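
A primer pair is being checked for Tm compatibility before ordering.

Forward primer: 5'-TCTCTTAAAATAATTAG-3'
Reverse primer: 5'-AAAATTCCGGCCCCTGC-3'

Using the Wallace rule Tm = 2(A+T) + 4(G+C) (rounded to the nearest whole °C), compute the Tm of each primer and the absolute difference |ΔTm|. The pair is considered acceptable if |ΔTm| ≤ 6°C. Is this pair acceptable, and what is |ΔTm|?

Forward: A=7 T=7 G=1 C=2 → Tm = 2·14 + 4·3 = 40°C.
Reverse: A=4 T=3 G=3 C=7 → Tm = 2·7 + 4·10 = 54°C.
|ΔTm| = |40 − 54| = 14°C, > 6°C.

|ΔTm| = 14°C; the pair is not acceptable.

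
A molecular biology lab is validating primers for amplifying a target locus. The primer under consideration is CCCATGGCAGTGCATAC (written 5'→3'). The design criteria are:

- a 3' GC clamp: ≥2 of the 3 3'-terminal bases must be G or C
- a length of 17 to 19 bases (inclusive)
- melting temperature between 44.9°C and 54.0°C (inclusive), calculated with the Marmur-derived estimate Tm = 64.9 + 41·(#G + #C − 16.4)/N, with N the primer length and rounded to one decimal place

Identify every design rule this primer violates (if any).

Fails: GC clamp.

Base counts: A=4, T=3, G=4, C=6 (length 17).
GC clamp: 3' end TAC has 1 G/C, need ≥2 ✗
length: length 17 ✓
Tm: Tm = 64.9 + 41·(10 − 16.4)/17 = 49.5°C ✓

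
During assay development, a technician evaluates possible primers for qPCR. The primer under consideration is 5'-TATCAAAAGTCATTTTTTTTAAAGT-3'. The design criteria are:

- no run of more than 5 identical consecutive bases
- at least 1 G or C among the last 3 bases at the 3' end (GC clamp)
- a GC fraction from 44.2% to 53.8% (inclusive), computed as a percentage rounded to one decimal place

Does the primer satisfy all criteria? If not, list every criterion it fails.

Fails: homopolymer run, GC content.

Base counts: A=9, T=12, G=2, C=2 (length 25).
homopolymer run: longest run = 8, exceeds 5 ✗
GC clamp: 3' end AGT has 1 G/C ✓
GC content: GC 4/25 = 16.0%, outside 44.2–53.8% ✗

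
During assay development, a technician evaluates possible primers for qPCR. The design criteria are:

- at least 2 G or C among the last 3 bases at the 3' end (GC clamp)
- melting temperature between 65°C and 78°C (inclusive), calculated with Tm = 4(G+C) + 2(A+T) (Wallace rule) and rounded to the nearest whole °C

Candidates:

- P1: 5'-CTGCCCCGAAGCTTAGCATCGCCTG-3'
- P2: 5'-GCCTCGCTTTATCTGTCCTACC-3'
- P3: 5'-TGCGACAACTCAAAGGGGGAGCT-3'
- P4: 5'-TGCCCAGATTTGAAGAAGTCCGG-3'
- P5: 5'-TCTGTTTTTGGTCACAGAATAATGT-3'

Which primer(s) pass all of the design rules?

P2, P3 and P4.

P1 (25 nt, A=4 T=5 G=6 C=10): 3' end CTG has 2 G/C ✓; Tm = 2·9 + 4·16 = 82°C, outside 65–78°C ✗ — fails.
P2 (22 nt, A=2 T=8 G=3 C=9): 3' end ACC has 2 G/C ✓; Tm = 2·10 + 4·12 = 68°C ✓ — passes.
P3 (23 nt, A=7 T=3 G=8 C=5): 3' end GCT has 2 G/C ✓; Tm = 2·10 + 4·13 = 72°C ✓ — passes.
P4 (23 nt, A=6 T=5 G=7 C=5): 3' end CGG has 3 G/C ✓; Tm = 2·11 + 4·12 = 70°C ✓ — passes.
P5 (25 nt, A=6 T=11 G=5 C=3): 3' end TGT has 1 G/C, need ≥2 ✗; Tm = 2·17 + 4·8 = 66°C ✓ — fails.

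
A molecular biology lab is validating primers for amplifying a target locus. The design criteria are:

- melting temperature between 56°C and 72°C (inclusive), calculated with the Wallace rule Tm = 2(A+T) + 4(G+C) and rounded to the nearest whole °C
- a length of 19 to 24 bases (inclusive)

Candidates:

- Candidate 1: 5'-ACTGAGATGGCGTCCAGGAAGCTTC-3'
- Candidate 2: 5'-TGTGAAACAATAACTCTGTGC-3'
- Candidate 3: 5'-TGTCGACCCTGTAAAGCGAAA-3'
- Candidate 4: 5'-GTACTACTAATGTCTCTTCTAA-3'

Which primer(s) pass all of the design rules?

Candidate 2, Candidate 3 and Candidate 4.

Candidate 1 (25 nt, A=6 T=5 G=8 C=6): Tm = 2·11 + 4·14 = 78°C, outside 56–72°C ✗; length 25, outside 19–24 ✗ — fails.
Candidate 2 (21 nt, A=7 T=6 G=4 C=4): Tm = 2·13 + 4·8 = 58°C ✓; length 21 ✓ — passes.
Candidate 3 (21 nt, A=7 T=4 G=5 C=5): Tm = 2·11 + 4·10 = 62°C ✓; length 21 ✓ — passes.
Candidate 4 (22 nt, A=6 T=9 G=2 C=5): Tm = 2·15 + 4·7 = 58°C ✓; length 22 ✓ — passes.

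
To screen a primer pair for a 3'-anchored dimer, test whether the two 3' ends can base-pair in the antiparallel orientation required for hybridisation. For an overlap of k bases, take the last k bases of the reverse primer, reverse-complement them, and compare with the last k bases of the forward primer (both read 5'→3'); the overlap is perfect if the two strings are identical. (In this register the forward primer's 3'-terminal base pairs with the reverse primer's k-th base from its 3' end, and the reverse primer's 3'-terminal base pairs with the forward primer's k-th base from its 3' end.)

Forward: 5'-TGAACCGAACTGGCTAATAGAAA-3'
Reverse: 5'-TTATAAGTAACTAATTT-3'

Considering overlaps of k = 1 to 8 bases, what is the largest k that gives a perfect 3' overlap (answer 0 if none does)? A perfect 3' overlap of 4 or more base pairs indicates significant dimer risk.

Longest perfect overlap: 3 complementary base pairs; below the dimer-risk threshold (threshold 4).

Last 8 bases (5'→3') — forward …AATAGAAA, reverse …ACTAATTT.
Reverse complement of the reverse primer's last 8 bases: AAATTAGT; its first k bases are the reverse complement of the reverse primer's last k bases, so a perfect k-base overlap needs the forward primer's last k bases to equal them.
Comparing (forward last k vs required): k=1: A vs A ✓; k=2: AA vs AA ✓; k=3: AAA vs AAA ✓; k=4: GAAA vs AAAT ✗; k=5: AGAAA vs AAATT ✗; k=6: TAGAAA vs AAATTA ✗; k=7: ATAGAAA vs AAATTAG ✗; k=8: AATAGAAA vs AAATTAGT ✗.
Perfect overlaps at k = 1, 2, 3; the largest is 3.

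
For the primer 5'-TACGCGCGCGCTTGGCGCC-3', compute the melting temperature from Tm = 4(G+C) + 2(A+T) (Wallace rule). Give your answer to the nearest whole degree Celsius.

68°C

Base counts: A=1, T=3, G=7, C=8 (length 19).
Tm = 2·(1+3) + 4·(7+8) = 2·4 + 4·15 = 8 + 60 = 68°C.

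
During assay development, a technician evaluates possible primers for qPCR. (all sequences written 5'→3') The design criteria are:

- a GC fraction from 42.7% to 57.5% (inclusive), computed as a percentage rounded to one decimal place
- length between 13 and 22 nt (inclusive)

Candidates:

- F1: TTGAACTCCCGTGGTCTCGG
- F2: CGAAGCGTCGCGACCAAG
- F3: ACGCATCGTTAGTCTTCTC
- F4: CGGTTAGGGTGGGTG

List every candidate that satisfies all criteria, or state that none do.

F1 (20 nt, A=2 T=6 G=6 C=6): GC 12/20 = 60.0%, outside 42.7–57.5% ✗; length 20 ✓ — fails.
F2 (18 nt, A=5 T=1 G=6 C=6): GC 12/18 = 66.7%, outside 42.7–57.5% ✗; length 18 ✓ — fails.
F3 (19 nt, A=3 T=7 G=3 C=6): GC 9/19 = 47.4% ✓; length 19 ✓ — passes.
F4 (15 nt, A=1 T=4 G=9 C=1): GC 10/15 = 66.7%, outside 42.7–57.5% ✗; length 15 ✓ — fails.

F3 only.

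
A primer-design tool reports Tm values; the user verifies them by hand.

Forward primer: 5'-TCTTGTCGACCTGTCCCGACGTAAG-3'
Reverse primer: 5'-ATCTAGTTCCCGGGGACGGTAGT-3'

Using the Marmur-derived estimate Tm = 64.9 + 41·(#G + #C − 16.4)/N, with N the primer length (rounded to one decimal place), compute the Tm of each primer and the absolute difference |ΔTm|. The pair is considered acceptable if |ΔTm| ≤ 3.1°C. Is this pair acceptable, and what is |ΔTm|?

Forward: G+C = 14, N = 25 → Tm = 64.9 + 41·(14 − 16.4)/25 = 61.0°C.
Reverse: G+C = 13, N = 23 → Tm = 64.9 + 41·(13 − 16.4)/23 = 58.8°C.
|ΔTm| = |61.0 − 58.8| = 2.2°C, ≤ 3.1°C.

|ΔTm| = 2.2°C; the pair is acceptable.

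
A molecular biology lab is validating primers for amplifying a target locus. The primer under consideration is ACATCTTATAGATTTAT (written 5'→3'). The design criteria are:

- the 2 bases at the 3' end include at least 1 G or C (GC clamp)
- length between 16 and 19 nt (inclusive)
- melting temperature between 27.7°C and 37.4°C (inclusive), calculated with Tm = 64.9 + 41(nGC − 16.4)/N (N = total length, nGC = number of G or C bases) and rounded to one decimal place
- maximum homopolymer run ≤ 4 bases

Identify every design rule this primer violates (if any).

Fails: GC clamp.

Base counts: A=6, T=8, G=1, C=2 (length 17).
GC clamp: 3' end AT has 0 G/C, need ≥1 ✗
length: length 17 ✓
Tm: Tm = 64.9 + 41·(3 − 16.4)/17 = 32.6°C ✓
homopolymer run: longest run = 3 ✓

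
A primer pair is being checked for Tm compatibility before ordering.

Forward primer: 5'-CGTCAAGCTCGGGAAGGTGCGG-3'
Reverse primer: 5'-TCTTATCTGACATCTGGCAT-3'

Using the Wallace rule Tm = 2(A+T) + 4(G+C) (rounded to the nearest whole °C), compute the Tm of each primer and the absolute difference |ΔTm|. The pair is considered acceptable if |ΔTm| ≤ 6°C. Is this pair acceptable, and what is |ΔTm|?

|ΔTm| = 18°C; the pair is not acceptable.

Forward: A=4 T=3 G=10 C=5 → Tm = 2·7 + 4·15 = 74°C.
Reverse: A=4 T=8 G=3 C=5 → Tm = 2·12 + 4·8 = 56°C.
|ΔTm| = |74 − 56| = 18°C, > 6°C.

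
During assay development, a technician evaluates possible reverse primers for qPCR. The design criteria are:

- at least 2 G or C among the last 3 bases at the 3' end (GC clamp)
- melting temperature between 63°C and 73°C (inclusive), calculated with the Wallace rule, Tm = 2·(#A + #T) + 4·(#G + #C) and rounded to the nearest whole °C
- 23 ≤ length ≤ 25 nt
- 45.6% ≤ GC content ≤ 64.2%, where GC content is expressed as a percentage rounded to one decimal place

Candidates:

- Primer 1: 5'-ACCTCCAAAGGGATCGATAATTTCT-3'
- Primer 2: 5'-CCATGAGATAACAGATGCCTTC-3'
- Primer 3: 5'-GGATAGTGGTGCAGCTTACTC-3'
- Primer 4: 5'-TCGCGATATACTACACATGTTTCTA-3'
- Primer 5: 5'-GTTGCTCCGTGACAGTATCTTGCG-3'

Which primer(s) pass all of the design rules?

Primer 1 (25 nt, A=8 T=7 G=4 C=6): 3' end TCT has 1 G/C, need ≥2 ✗; Tm = 2·15 + 4·10 = 70°C ✓; length 25 ✓; GC 10/25 = 40.0%, outside 45.6–64.2% ✗ — fails.
Primer 2 (22 nt, A=7 T=5 G=4 C=6): 3' end TTC has 1 G/C, need ≥2 ✗; Tm = 2·12 + 4·10 = 64°C ✓; length 22, outside 23–25 ✗; GC 10/22 = 45.5%, outside 45.6–64.2% ✗ — fails.
Primer 3 (21 nt, A=4 T=6 G=7 C=4): 3' end CTC has 2 G/C ✓; Tm = 2·10 + 4·11 = 64°C ✓; length 21, outside 23–25 ✗; GC 11/21 = 52.4% ✓ — fails.
Primer 4 (25 nt, A=7 T=9 G=3 C=6): 3' end CTA has 1 G/C, need ≥2 ✗; Tm = 2·16 + 4·9 = 68°C ✓; length 25 ✓; GC 9/25 = 36.0%, outside 45.6–64.2% ✗ — fails.
Primer 5 (24 nt, A=3 T=8 G=7 C=6): 3' end GCG has 3 G/C ✓; Tm = 2·11 + 4·13 = 74°C, outside 63–73°C ✗; length 24 ✓; GC 13/24 = 54.2% ✓ — fails.

None of the candidates satisfy all criteria.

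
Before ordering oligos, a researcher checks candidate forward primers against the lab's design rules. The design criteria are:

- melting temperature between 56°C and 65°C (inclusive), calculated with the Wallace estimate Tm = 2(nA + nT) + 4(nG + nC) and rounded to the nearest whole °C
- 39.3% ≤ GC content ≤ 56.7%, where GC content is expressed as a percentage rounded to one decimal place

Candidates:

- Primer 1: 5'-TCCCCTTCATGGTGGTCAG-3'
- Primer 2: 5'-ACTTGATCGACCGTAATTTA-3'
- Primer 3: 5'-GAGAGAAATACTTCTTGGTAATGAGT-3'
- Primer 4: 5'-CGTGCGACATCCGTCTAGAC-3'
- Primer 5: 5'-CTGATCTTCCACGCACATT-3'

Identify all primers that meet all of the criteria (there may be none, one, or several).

Primer 5 only.

Primer 1 (19 nt, A=2 T=6 G=5 C=6): Tm = 2·8 + 4·11 = 60°C ✓; GC 11/19 = 57.9%, outside 39.3–56.7% ✗ — fails.
Primer 2 (20 nt, A=6 T=7 G=3 C=4): Tm = 2·13 + 4·7 = 54°C, outside 56–65°C ✗; GC 7/20 = 35.0%, outside 39.3–56.7% ✗ — fails.
Primer 3 (26 nt, A=9 T=8 G=7 C=2): Tm = 2·17 + 4·9 = 70°C, outside 56–65°C ✗; GC 9/26 = 34.6%, outside 39.3–56.7% ✗ — fails.
Primer 4 (20 nt, A=4 T=4 G=5 C=7): Tm = 2·8 + 4·12 = 64°C ✓; GC 12/20 = 60.0%, outside 39.3–56.7% ✗ — fails.
Primer 5 (19 nt, A=4 T=6 G=2 C=7): Tm = 2·10 + 4·9 = 56°C ✓; GC 9/19 = 47.4% ✓ — passes.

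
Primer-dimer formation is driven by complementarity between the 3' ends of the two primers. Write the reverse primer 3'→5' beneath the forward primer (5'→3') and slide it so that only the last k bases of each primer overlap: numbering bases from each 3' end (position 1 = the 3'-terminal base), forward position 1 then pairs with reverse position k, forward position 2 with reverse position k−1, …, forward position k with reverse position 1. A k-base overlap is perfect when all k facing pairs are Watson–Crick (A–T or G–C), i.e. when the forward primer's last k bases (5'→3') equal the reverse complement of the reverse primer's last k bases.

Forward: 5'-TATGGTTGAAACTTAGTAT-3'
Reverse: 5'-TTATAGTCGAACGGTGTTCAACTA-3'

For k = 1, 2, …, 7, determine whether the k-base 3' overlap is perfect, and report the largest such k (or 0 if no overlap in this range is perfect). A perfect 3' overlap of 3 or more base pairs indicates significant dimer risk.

Last 7 bases (5'→3') — forward …TTAGTAT, reverse …TCAACTA.
Reverse complement of the reverse primer's last 7 bases: TAGTTGA; its first k bases are the reverse complement of the reverse primer's last k bases, so a perfect k-base overlap needs the forward primer's last k bases to equal them.
Comparing (forward last k vs required): k=1: T vs T ✓; k=2: AT vs TA ✗; k=3: TAT vs TAG ✗; k=4: GTAT vs TAGT ✗; k=5: AGTAT vs TAGTT ✗; k=6: TAGTAT vs TAGTTG ✗; k=7: TTAGTAT vs TAGTTGA ✗.
Only k = 1 is perfect, so the longest perfect 3' overlap is 1.

Longest perfect overlap: 1 complementary base pair; below the dimer-risk threshold (threshold 3).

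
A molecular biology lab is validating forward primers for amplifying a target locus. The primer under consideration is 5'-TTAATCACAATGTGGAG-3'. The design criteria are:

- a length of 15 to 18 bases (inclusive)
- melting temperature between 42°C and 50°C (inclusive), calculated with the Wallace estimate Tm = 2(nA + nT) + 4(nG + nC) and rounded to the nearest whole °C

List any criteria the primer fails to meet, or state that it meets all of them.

Base counts: A=6, T=5, G=4, C=2 (length 17).
length: length 17 ✓
Tm: Tm = 2·11 + 4·6 = 46°C ✓

Meets all criteria.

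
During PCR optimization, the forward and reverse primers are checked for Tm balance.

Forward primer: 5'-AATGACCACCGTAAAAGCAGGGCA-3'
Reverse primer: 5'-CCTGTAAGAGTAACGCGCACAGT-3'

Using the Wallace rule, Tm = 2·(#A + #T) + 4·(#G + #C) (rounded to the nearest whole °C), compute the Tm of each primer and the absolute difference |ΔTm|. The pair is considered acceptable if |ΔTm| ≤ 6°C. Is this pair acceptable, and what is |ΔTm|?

Forward: A=10 T=2 G=6 C=6 → Tm = 2·12 + 4·12 = 72°C.
Reverse: A=7 T=4 G=6 C=6 → Tm = 2·11 + 4·12 = 70°C.
|ΔTm| = |72 − 70| = 2°C, ≤ 6°C.

|ΔTm| = 2°C; the pair is acceptable.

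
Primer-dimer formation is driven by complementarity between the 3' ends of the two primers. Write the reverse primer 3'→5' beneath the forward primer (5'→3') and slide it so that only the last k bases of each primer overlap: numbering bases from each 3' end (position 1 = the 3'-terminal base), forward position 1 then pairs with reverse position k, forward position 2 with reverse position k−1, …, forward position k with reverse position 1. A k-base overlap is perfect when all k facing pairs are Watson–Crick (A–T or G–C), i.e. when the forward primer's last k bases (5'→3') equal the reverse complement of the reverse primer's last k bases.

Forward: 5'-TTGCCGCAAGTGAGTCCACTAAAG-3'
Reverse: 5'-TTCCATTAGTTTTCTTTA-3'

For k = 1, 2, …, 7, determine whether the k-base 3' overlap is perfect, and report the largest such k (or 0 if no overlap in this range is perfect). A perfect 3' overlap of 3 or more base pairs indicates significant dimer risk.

Longest perfect overlap: 5 complementary base pairs; significant dimer risk (threshold 3).

Last 7 bases (5'→3') — forward …ACTAAAG, reverse …TTCTTTA.
Reverse complement of the reverse primer's last 7 bases: TAAAGAA; its first k bases are the reverse complement of the reverse primer's last k bases, so a perfect k-base overlap needs the forward primer's last k bases to equal them.
Comparing (forward last k vs required): k=1: G vs T ✗; k=2: AG vs TA ✗; k=3: AAG vs TAA ✗; k=4: AAAG vs TAAA ✗; k=5: TAAAG vs TAAAG ✓; k=6: CTAAAG vs TAAAGA ✗; k=7: ACTAAAG vs TAAAGAA ✗.
Only k = 5 is perfect, so the longest perfect 3' overlap is 5.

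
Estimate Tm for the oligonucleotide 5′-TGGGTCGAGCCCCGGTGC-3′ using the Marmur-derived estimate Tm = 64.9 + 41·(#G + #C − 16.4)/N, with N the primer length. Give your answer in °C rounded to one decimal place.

59.4°C

Base counts: A=1, T=3, G=8, C=6; G+C = 14, N = 18.
Tm = 64.9 + 41·(14 − 16.4)/18 = 64.9 + -98.40/18 = 59.4°C.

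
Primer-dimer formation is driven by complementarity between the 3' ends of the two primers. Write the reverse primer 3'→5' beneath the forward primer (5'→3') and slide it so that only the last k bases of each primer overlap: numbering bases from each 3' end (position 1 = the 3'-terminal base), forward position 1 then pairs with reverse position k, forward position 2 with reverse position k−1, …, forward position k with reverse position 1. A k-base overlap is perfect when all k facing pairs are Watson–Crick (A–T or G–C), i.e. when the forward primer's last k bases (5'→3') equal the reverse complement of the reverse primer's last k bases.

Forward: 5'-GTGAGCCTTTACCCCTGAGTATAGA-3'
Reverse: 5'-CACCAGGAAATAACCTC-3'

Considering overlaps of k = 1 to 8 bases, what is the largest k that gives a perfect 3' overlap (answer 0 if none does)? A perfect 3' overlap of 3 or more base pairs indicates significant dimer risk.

Longest perfect overlap: 2 complementary base pairs; below the dimer-risk threshold (threshold 3).

Last 8 bases (5'→3') — forward …AGTATAGA, reverse …ATAACCTC.
Reverse complement of the reverse primer's last 8 bases: GAGGTTAT; its first k bases are the reverse complement of the reverse primer's last k bases, so a perfect k-base overlap needs the forward primer's last k bases to equal them.
Comparing (forward last k vs required): k=1: A vs G ✗; k=2: GA vs GA ✓; k=3: AGA vs GAG ✗; k=4: TAGA vs GAGG ✗; k=5: ATAGA vs GAGGT ✗; k=6: TATAGA vs GAGGTT ✗; k=7: GTATAGA vs GAGGTTA ✗; k=8: AGTATAGA vs GAGGTTAT ✗.
Only k = 2 is perfect, so the longest perfect 3' overlap is 2.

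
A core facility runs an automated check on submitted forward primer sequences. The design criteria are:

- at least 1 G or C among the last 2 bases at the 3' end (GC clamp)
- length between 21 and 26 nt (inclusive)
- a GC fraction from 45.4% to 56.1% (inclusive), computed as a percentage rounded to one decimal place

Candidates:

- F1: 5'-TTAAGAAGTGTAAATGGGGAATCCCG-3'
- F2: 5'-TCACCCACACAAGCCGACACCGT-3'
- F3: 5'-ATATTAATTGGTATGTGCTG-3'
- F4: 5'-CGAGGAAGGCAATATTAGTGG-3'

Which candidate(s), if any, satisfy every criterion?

F1 (26 nt, A=9 T=6 G=8 C=3): 3' end CG has 2 G/C ✓; length 26 ✓; GC 11/26 = 42.3%, outside 45.4–56.1% ✗ — fails.
F2 (23 nt, A=7 T=2 G=3 C=11): 3' end GT has 1 G/C ✓; length 23 ✓; GC 14/23 = 60.9%, outside 45.4–56.1% ✗ — fails.
F3 (20 nt, A=5 T=9 G=5 C=1): 3' end TG has 1 G/C ✓; length 20, outside 21–26 ✗; GC 6/20 = 30.0%, outside 45.4–56.1% ✗ — fails.
F4 (21 nt, A=7 T=4 G=8 C=2): 3' end GG has 2 G/C ✓; length 21 ✓; GC 10/21 = 47.6% ✓ — passes.

F4 only.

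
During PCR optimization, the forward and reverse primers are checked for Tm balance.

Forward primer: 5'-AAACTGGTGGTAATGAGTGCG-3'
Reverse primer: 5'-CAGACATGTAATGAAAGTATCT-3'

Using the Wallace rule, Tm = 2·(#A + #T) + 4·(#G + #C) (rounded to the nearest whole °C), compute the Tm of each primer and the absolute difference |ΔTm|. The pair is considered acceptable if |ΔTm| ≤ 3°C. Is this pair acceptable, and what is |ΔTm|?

|ΔTm| = 4°C; the pair is not acceptable.

Forward: A=6 T=5 G=8 C=2 → Tm = 2·11 + 4·10 = 62°C.
Reverse: A=9 T=6 G=4 C=3 → Tm = 2·15 + 4·7 = 58°C.
|ΔTm| = |62 − 58| = 4°C, > 3°C.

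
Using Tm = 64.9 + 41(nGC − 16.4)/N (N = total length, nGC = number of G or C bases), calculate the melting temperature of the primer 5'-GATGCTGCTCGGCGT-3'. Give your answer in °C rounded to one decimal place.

47.4°C

Base counts: A=1, T=4, G=6, C=4; G+C = 10, N = 15.
Tm = 64.9 + 41·(10 − 16.4)/15 = 64.9 + -262.40/15 = 47.4°C.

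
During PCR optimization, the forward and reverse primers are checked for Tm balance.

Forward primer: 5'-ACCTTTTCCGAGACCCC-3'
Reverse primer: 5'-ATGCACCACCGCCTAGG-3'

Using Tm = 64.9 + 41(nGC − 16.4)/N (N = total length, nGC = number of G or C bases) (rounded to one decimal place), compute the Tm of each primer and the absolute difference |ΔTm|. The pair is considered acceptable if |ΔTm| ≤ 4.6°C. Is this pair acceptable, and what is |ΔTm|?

|ΔTm| = 2.4°C; the pair is acceptable.

Forward: G+C = 10, N = 17 → Tm = 64.9 + 41·(10 − 16.4)/17 = 49.5°C.
Reverse: G+C = 11, N = 17 → Tm = 64.9 + 41·(11 − 16.4)/17 = 51.9°C.
|ΔTm| = |49.5 − 51.9| = 2.4°C, ≤ 4.6°C.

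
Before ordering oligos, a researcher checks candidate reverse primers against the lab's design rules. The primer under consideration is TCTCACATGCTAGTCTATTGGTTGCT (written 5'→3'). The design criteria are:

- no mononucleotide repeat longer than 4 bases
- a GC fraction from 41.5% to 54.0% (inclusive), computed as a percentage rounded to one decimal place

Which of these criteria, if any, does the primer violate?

Base counts: A=4, T=11, G=5, C=6 (length 26).
homopolymer run: longest run = 2 ✓
GC content: GC 11/26 = 42.3% ✓

Meets all criteria.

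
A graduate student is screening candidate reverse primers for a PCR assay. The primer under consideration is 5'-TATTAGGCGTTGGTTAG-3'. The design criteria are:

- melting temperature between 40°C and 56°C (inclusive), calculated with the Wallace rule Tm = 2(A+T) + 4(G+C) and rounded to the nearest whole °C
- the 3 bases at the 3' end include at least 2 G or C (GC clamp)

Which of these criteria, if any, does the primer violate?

Base counts: A=3, T=7, G=6, C=1 (length 17).
Tm: Tm = 2·10 + 4·7 = 48°C ✓
GC clamp: 3' end TAG has 1 G/C, need ≥2 ✗

Fails: GC clamp.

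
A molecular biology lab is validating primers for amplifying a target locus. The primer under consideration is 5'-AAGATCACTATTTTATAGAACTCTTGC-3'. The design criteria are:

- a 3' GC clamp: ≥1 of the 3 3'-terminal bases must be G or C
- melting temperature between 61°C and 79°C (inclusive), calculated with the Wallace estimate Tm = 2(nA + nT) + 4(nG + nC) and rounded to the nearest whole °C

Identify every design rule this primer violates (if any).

Base counts: A=9, T=10, G=3, C=5 (length 27).
GC clamp: 3' end TGC has 2 G/C ✓
Tm: Tm = 2·19 + 4·8 = 70°C ✓

Meets all criteria.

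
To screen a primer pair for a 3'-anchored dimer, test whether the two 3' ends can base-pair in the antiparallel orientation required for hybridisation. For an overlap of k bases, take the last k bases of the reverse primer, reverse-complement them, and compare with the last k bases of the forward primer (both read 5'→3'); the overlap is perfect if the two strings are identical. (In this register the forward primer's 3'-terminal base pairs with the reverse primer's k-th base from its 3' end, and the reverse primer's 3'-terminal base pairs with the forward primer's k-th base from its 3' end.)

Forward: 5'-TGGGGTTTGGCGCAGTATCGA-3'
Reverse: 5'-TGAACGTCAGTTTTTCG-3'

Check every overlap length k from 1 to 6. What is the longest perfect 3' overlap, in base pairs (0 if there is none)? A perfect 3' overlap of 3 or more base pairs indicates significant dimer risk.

Longest perfect overlap: 3 complementary base pairs; significant dimer risk (threshold 3).

Last 6 bases (5'→3') — forward …TATCGA, reverse …TTTTCG.
Reverse complement of the reverse primer's last 6 bases: CGAAAA; its first k bases are the reverse complement of the reverse primer's last k bases, so a perfect k-base overlap needs the forward primer's last k bases to equal them.
Comparing (forward last k vs required): k=1: A vs C ✗; k=2: GA vs CG ✗; k=3: CGA vs CGA ✓; k=4: TCGA vs CGAA ✗; k=5: ATCGA vs CGAAA ✗; k=6: TATCGA vs CGAAAA ✗.
Only k = 3 is perfect, so the longest perfect 3' overlap is 3.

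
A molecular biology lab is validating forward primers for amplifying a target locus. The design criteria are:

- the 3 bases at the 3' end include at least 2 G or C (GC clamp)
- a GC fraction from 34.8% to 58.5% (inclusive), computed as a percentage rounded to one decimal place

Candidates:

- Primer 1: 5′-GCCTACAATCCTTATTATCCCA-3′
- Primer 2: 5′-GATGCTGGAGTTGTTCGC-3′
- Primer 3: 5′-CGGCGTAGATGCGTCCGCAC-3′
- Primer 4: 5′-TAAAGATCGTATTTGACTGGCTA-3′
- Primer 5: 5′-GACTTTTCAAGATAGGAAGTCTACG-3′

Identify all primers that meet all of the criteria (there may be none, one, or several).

Primer 1, Primer 2 and Primer 5.

Primer 1 (22 nt, A=6 T=7 G=1 C=8): 3' end CCA has 2 G/C ✓; GC 9/22 = 40.9% ✓ — passes.
Primer 2 (18 nt, A=2 T=6 G=7 C=3): 3' end CGC has 3 G/C ✓; GC 10/18 = 55.6% ✓ — passes.
Primer 3 (20 nt, A=3 T=3 G=7 C=7): 3' end CAC has 2 G/C ✓; GC 14/20 = 70.0%, outside 34.8–58.5% ✗ — fails.
Primer 4 (23 nt, A=7 T=8 G=5 C=3): 3' end CTA has 1 G/C, need ≥2 ✗; GC 8/23 = 34.8% ✓ — fails.
Primer 5 (25 nt, A=8 T=7 G=6 C=4): 3' end ACG has 2 G/C ✓; GC 10/25 = 40.0% ✓ — passes.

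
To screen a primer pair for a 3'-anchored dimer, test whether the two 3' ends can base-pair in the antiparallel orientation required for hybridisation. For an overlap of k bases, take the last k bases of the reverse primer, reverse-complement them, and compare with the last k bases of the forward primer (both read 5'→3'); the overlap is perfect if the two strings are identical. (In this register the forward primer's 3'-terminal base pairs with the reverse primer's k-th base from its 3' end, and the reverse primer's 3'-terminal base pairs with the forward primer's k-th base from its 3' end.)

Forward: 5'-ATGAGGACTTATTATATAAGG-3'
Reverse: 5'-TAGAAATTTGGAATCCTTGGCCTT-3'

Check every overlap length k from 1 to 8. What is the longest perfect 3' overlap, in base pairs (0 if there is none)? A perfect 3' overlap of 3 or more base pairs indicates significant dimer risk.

Longest perfect overlap: 4 complementary base pairs; significant dimer risk (threshold 3).

Last 8 bases (5'→3') — forward …ATATAAGG, reverse …TTGGCCTT.
Reverse complement of the reverse primer's last 8 bases: AAGGCCAA; its first k bases are the reverse complement of the reverse primer's last k bases, so a perfect k-base overlap needs the forward primer's last k bases to equal them.
Comparing (forward last k vs required): k=1: G vs A ✗; k=2: GG vs AA ✗; k=3: AGG vs AAG ✗; k=4: AAGG vs AAGG ✓; k=5: TAAGG vs AAGGC ✗; k=6: ATAAGG vs AAGGCC ✗; k=7: TATAAGG vs AAGGCCA ✗; k=8: ATATAAGG vs AAGGCCAA ✗.
Only k = 4 is perfect, so the longest perfect 3' overlap is 4.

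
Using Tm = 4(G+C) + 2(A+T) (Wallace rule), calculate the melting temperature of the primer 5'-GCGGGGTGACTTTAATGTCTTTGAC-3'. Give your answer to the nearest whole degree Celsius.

Base counts: A=4, T=9, G=8, C=4 (length 25).
Tm = 2·(4+9) + 4·(8+4) = 2·13 + 4·12 = 26 + 48 = 74°C.

74°C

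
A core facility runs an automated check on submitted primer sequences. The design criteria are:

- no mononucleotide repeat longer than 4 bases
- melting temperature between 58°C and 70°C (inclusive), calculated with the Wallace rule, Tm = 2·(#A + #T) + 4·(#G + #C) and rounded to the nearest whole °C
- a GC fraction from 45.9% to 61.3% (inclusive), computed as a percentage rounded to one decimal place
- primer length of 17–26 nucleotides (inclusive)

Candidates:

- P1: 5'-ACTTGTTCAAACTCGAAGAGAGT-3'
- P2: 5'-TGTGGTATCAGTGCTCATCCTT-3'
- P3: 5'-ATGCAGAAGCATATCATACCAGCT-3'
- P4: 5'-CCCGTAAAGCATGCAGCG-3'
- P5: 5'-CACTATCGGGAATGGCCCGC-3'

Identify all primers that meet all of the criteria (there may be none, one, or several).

P1 (23 nt, A=8 T=6 G=5 C=4): longest run = 3 ✓; Tm = 2·14 + 4·9 = 64°C ✓; GC 9/23 = 39.1%, outside 45.9–61.3% ✗; length 23 ✓ — fails.
P2 (22 nt, A=3 T=9 G=5 C=5): longest run = 2 ✓; Tm = 2·12 + 4·10 = 64°C ✓; GC 10/22 = 45.5%, outside 45.9–61.3% ✗; length 22 ✓ — fails.
P3 (24 nt, A=9 T=5 G=4 C=6): longest run = 2 ✓; Tm = 2·14 + 4·10 = 68°C ✓; GC 10/24 = 41.7%, outside 45.9–61.3% ✗; length 24 ✓ — fails.
P4 (18 nt, A=5 T=2 G=5 C=6): longest run = 3 ✓; Tm = 2·7 + 4·11 = 58°C ✓; GC 11/18 = 61.1% ✓; length 18 ✓ — passes.
P5 (20 nt, A=4 T=3 G=6 C=7): longest run = 3 ✓; Tm = 2·7 + 4·13 = 66°C ✓; GC 13/20 = 65.0%, outside 45.9–61.3% ✗; length 20 ✓ — fails.

P4 only.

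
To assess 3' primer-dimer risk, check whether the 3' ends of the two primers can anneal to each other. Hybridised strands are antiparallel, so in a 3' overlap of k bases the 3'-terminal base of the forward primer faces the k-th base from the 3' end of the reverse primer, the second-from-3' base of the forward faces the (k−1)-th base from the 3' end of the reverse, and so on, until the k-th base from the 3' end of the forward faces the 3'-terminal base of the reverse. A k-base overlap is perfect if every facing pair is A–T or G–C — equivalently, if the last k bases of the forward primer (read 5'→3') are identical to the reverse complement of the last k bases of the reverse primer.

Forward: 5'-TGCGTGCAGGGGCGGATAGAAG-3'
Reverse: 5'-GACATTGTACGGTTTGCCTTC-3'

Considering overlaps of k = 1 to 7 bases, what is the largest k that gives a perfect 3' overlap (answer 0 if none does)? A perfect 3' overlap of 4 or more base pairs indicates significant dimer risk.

Longest perfect overlap: 4 complementary base pairs; significant dimer risk (threshold 4).

Last 7 bases (5'→3') — forward …ATAGAAG, reverse …TGCCTTC.
Reverse complement of the reverse primer's last 7 bases: GAAGGCA; its first k bases are the reverse complement of the reverse primer's last k bases, so a perfect k-base overlap needs the forward primer's last k bases to equal them.
Comparing (forward last k vs required): k=1: G vs G ✓; k=2: AG vs GA ✗; k=3: AAG vs GAA ✗; k=4: GAAG vs GAAG ✓; k=5: AGAAG vs GAAGG ✗; k=6: TAGAAG vs GAAGGC ✗; k=7: ATAGAAG vs GAAGGCA ✗.
Perfect overlaps at k = 1, 4; the largest is 4.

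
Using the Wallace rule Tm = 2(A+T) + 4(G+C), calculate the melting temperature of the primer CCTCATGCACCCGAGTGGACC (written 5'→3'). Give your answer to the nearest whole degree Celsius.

70°C

Base counts: A=4, T=3, G=5, C=9 (length 21).
Tm = 2·(4+3) + 4·(5+9) = 2·7 + 4·14 = 14 + 56 = 70°C.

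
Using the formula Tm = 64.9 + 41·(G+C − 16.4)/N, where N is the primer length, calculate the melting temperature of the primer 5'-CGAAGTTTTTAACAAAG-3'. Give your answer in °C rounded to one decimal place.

Base counts: A=7, T=5, G=3, C=2; G+C = 5, N = 17.
Tm = 64.9 + 41·(5 − 16.4)/17 = 64.9 + -467.40/17 = 37.4°C.

37.4°C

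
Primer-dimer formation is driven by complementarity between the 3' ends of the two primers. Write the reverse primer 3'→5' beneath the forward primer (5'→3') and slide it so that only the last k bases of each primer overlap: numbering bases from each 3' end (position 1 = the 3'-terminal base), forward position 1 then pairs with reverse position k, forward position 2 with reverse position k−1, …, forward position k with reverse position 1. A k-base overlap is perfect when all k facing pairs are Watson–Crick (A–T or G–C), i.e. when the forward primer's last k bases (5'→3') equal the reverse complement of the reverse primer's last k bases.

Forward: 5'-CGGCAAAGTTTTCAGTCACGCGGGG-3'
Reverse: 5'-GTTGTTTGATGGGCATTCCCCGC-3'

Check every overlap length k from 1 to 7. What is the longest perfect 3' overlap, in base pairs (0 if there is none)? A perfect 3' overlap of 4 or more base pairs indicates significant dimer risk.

Longest perfect overlap: 6 complementary base pairs; significant dimer risk (threshold 4).

Last 7 bases (5'→3') — forward …CGCGGGG, reverse …TCCCCGC.
Reverse complement of the reverse primer's last 7 bases: GCGGGGA; its first k bases are the reverse complement of the reverse primer's last k bases, so a perfect k-base overlap needs the forward primer's last k bases to equal them.
Comparing (forward last k vs required): k=1: G vs G ✓; k=2: GG vs GC ✗; k=3: GGG vs GCG ✗; k=4: GGGG vs GCGG ✗; k=5: CGGGG vs GCGGG ✗; k=6: GCGGGG vs GCGGGG ✓; k=7: CGCGGGG vs GCGGGGA ✗.
Perfect overlaps at k = 1, 6; the largest is 6.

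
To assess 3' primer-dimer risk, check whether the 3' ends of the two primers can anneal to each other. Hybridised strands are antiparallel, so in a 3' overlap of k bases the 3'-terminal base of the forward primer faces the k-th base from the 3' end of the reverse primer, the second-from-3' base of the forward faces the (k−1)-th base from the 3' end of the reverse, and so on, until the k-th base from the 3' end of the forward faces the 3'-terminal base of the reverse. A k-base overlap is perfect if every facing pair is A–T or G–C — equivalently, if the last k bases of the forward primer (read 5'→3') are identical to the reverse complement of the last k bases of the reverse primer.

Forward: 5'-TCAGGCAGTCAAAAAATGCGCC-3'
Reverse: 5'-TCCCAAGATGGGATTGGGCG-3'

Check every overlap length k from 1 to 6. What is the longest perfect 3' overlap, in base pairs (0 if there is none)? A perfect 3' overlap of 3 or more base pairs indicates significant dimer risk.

Longest perfect overlap: 4 complementary base pairs; significant dimer risk (threshold 3).

Last 6 bases (5'→3') — forward …TGCGCC, reverse …TGGGCG.
Reverse complement of the reverse primer's last 6 bases: CGCCCA; its first k bases are the reverse complement of the reverse primer's last k bases, so a perfect k-base overlap needs the forward primer's last k bases to equal them.
Comparing (forward last k vs required): k=1: C vs C ✓; k=2: CC vs CG ✗; k=3: GCC vs CGC ✗; k=4: CGCC vs CGCC ✓; k=5: GCGCC vs CGCCC ✗; k=6: TGCGCC vs CGCCCA ✗.
Perfect overlaps at k = 1, 4; the largest is 4.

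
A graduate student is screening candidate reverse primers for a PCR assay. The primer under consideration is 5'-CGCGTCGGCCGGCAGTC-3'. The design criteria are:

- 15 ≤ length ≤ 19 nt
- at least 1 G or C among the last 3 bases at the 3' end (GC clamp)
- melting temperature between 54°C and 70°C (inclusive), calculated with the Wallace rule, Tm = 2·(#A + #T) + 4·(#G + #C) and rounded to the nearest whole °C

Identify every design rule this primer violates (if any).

Meets all criteria.

Base counts: A=1, T=2, G=7, C=7 (length 17).
length: length 17 ✓
GC clamp: 3' end GTC has 2 G/C ✓
Tm: Tm = 2·3 + 4·14 = 62°C ✓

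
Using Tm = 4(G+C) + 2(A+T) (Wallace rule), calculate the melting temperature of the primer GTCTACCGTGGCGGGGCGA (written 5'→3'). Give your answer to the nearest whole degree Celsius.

Base counts: A=2, T=3, G=9, C=5 (length 19).
Tm = 2·(2+3) + 4·(9+5) = 2·5 + 4·14 = 10 + 56 = 66°C.

66°C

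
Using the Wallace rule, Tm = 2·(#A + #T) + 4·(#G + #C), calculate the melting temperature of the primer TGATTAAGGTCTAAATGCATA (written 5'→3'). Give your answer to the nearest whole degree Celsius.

Base counts: A=8, T=7, G=4, C=2 (length 21).
Tm = 2·(8+7) + 4·(4+2) = 2·15 + 4·6 = 30 + 24 = 54°C.

54°C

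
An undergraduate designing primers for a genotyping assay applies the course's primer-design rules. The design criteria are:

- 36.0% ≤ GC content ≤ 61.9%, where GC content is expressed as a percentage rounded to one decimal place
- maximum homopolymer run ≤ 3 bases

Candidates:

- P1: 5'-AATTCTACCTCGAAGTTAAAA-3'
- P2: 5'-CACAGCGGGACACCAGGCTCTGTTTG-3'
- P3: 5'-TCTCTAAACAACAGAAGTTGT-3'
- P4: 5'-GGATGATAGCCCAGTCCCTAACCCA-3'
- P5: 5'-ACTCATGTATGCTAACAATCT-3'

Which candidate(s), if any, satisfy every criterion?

P1 (21 nt, A=9 T=6 G=2 C=4): GC 6/21 = 28.6%, outside 36.0–61.9% ✗; longest run = 4, exceeds 3 ✗ — fails.
P2 (26 nt, A=5 T=5 G=8 C=8): GC 16/26 = 61.5% ✓; longest run = 3 ✓ — passes.
P3 (21 nt, A=8 T=6 G=3 C=4): GC 7/21 = 33.3%, outside 36.0–61.9% ✗; longest run = 3 ✓ — fails.
P4 (25 nt, A=7 T=4 G=5 C=9): GC 14/25 = 56.0% ✓; longest run = 3 ✓ — passes.
P5 (21 nt, A=7 T=7 G=2 C=5): GC 7/21 = 33.3%, outside 36.0–61.9% ✗; longest run = 2 ✓ — fails.

P2 and P4.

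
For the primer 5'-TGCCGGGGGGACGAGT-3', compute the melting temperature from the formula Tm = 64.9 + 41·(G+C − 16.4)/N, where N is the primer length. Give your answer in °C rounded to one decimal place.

Base counts: A=2, T=2, G=9, C=3; G+C = 12, N = 16.
Tm = 64.9 + 41·(12 − 16.4)/16 = 64.9 + -180.40/16 = 53.6°C.

53.6°C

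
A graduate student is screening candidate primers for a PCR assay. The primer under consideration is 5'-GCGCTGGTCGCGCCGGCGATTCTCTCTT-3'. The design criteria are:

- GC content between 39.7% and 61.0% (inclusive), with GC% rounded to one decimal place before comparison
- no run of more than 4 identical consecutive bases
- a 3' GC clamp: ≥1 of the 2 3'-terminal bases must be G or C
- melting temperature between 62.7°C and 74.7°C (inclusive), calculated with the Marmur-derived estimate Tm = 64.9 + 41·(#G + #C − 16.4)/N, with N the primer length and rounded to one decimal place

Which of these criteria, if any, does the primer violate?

Base counts: A=1, T=8, G=9, C=10 (length 28).
GC content: GC 19/28 = 67.9%, outside 39.7–61.0% ✗
homopolymer run: longest run = 2 ✓
GC clamp: 3' end TT has 0 G/C, need ≥1 ✗
Tm: Tm = 64.9 + 41·(19 − 16.4)/28 = 68.7°C ✓

Fails: GC content, GC clamp.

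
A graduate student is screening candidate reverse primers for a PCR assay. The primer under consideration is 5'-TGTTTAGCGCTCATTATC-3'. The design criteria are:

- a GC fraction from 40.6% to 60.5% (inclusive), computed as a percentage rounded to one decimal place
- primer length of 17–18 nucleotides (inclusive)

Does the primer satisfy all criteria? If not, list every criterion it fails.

Fails: GC content.

Base counts: A=3, T=8, G=3, C=4 (length 18).
GC content: GC 7/18 = 38.9%, outside 40.6–60.5% ✗
length: length 18 ✓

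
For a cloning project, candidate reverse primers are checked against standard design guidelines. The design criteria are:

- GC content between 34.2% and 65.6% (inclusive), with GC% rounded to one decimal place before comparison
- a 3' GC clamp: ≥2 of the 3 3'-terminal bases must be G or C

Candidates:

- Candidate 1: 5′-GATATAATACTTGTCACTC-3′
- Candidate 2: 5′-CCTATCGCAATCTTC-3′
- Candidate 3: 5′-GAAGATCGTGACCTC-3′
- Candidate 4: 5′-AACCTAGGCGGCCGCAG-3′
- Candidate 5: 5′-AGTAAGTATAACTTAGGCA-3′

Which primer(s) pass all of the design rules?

Candidate 3 only.

Candidate 1 (19 nt, A=6 T=7 G=2 C=4): GC 6/19 = 31.6%, outside 34.2–65.6% ✗; 3' end CTC has 2 G/C ✓ — fails.
Candidate 2 (15 nt, A=3 T=5 G=1 C=6): GC 7/15 = 46.7% ✓; 3' end TTC has 1 G/C, need ≥2 ✗ — fails.
Candidate 3 (15 nt, A=4 T=3 G=4 C=4): GC 8/15 = 53.3% ✓; 3' end CTC has 2 G/C ✓ — passes.
Candidate 4 (17 nt, A=4 T=1 G=6 C=6): GC 12/17 = 70.6%, outside 34.2–65.6% ✗; 3' end CAG has 2 G/C ✓ — fails.
Candidate 5 (19 nt, A=8 T=5 G=4 C=2): GC 6/19 = 31.6%, outside 34.2–65.6% ✗; 3' end GCA has 2 G/C ✓ — fails.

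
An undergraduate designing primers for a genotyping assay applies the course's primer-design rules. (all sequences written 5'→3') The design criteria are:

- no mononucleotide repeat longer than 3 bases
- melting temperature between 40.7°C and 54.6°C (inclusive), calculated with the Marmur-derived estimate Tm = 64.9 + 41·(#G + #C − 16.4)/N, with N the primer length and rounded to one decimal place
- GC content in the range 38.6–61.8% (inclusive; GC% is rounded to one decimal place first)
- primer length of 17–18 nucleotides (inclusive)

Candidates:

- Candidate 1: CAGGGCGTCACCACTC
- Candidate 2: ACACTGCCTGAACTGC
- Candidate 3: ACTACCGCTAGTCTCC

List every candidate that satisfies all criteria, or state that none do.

Candidate 1 (16 nt, A=3 T=2 G=4 C=7): longest run = 3 ✓; Tm = 64.9 + 41·(11 − 16.4)/16 = 51.1°C ✓; GC 11/16 = 68.8%, outside 38.6–61.8% ✗; length 16, outside 17–18 ✗ — fails.
Candidate 2 (16 nt, A=4 T=3 G=3 C=6): longest run = 2 ✓; Tm = 64.9 + 41·(9 − 16.4)/16 = 45.9°C ✓; GC 9/16 = 56.3% ✓; length 16, outside 17–18 ✗ — fails.
Candidate 3 (16 nt, A=3 T=4 G=2 C=7): longest run = 2 ✓; Tm = 64.9 + 41·(9 − 16.4)/16 = 45.9°C ✓; GC 9/16 = 56.3% ✓; length 16, outside 17–18 ✗ — fails.

None of the candidates satisfy all criteria.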